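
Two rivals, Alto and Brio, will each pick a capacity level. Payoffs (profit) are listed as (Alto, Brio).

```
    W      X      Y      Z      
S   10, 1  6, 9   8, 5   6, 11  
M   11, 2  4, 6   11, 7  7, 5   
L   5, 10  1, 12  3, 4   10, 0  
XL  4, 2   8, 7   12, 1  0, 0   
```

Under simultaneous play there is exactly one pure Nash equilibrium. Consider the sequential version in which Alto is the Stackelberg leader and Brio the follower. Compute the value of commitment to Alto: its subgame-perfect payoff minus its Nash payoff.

Backward induction with Alto moving first.
- S: BR = Z, leader payoff 6.
- M: BR = Y, leader payoff 11.
- L: BR = X, leader payoff 1.
- XL: BR = X, leader payoff 8.
Alto's induced payoffs are 6, 11, 1, 8, so Alto commits to M. Subgame-perfect outcome: (M, Y) with payoffs (11, 7).
Now find the simultaneous Nash equilibrium.
Alto's best replies: W→M; X→XL; Y→XL; Z→L.
Brio's best replies: S→Z; M→Y; L→X; XL→X.
Only (XL, X) has each player best-responding; Nash payoffs (8, 7).
Alto's commitment gain: 11 − 8 = 3.

3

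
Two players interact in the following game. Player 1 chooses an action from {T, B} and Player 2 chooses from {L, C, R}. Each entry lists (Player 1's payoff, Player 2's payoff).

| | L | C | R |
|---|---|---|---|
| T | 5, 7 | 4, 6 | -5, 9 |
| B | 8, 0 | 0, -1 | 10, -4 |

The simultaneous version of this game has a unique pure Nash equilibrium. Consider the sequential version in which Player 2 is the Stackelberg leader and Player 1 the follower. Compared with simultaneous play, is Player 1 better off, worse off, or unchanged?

worse off

Player 1 best-responds to each possible Player 2 move:
- L: Player 1 compares 5, 8 and picks B; Player 2 would get 0.
- C: Player 1 compares 4, 0 and picks T; Player 2 would get 6.
- R: Player 1 compares -5, 10 and picks B; Player 2 would get -4.
Player 2's induced payoffs are 0, 6, -4, so Player 2 commits to C. Subgame-perfect outcome: (T, C) with payoffs (4, 6).
Under simultaneous play:
Player 1's best replies: L→B; C→T; R→B.
Player 2's best replies: T→R; B→L.
Only (B, L) has each player best-responding; Nash payoffs (8, 0).
Player 1 earns 4 sequentially versus 8 at the Nash outcome: worse off.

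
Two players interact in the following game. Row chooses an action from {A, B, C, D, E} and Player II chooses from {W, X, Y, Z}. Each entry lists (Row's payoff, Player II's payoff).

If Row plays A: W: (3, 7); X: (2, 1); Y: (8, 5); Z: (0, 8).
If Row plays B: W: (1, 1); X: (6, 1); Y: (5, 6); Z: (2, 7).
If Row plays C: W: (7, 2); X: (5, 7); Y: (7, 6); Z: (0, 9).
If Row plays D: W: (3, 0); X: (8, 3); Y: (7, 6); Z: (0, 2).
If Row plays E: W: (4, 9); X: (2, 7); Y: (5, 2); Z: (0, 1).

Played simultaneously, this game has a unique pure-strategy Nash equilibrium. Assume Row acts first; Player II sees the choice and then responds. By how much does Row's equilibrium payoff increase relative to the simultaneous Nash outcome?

Solve by backward induction (Row leads).
- A: BR = Z, leader payoff 0.
- B: BR = Z, leader payoff 2.
- C: BR = Z, leader payoff 0.
- D: BR = Y, leader payoff 7.
- E: BR = W, leader payoff 4.
Row's induced payoffs are 0, 2, 0, 7, 4, so Row commits to D. Subgame-perfect outcome: (D, Y) with payoffs (7, 6).
Now find the simultaneous Nash equilibrium.
Row's best replies: W→C; X→D; Y→A; Z→B.
Player II's best replies: A→Z; B→Z; C→Z; D→Y; E→W.
The unique mutual best reply is (B, Z), giving (2, 7).
Row's commitment gain: 7 − 2 = 5.

5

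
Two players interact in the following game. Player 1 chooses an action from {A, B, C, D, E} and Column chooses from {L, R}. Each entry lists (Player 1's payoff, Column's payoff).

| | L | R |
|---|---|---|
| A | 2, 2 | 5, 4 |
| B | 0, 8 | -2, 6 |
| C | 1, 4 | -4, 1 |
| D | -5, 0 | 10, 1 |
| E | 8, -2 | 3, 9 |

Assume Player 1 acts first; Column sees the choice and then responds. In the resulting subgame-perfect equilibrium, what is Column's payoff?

1

Column best-responds to each possible Player 1 move:
- A → Column plays R (best of 2, 4); Player 1 gets 5.
- B → Column plays L (best of 8, 6); Player 1 gets 0.
- C → Column plays L (best of 4, 1); Player 1 gets 1.
- D → Column plays R (best of 0, 1); Player 1 gets 10.
- E → Column plays R (best of -2, 9); Player 1 gets 3.
Player 1's induced payoffs are 5, 0, 1, 10, 3, so Player 1 commits to D. Subgame-perfect outcome: (D, R) with payoffs (10, 1).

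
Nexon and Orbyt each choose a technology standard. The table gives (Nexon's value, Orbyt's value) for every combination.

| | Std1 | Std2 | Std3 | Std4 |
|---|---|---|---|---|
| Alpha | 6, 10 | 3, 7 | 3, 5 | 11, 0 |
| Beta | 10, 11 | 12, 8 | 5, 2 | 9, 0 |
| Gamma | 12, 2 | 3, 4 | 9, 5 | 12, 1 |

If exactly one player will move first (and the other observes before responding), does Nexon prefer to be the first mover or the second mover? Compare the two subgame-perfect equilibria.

second

If Nexon leads: Orbyt's best replies are Alpha→Std1, Beta→Std1, Gamma→Std3; Nexon's induced payoffs 6, 10, 9; outcome (Beta, Std1), payoffs (10, 11).
If Orbyt leads: Nexon's best replies are Std1→Gamma, Std2→Beta, Std3→Gamma, Std4→Gamma; Orbyt's induced payoffs 2, 8, 5, 1; outcome (Beta, Std2), payoffs (12, 8).
Nexon gets 10 moving first and 12 moving second, so Nexon prefers to move second.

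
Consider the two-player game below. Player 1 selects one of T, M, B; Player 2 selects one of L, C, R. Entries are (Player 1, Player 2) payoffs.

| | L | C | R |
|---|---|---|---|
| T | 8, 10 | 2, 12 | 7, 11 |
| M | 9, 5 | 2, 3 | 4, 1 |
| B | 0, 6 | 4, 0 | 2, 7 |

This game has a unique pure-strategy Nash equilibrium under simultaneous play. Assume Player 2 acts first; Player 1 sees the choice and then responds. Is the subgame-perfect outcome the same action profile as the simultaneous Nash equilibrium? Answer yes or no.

no

Work backward from Player 1's decision.
- L: Player 1 compares 8, 9, 0 and picks M; Player 2 would get 5.
- C: Player 1 compares 2, 2, 4 and picks B; Player 2 would get 0.
- R: Player 1 compares 7, 4, 2 and picks T; Player 2 would get 11.
Player 2's induced payoffs are 5, 0, 11, so Player 2 commits to R. Subgame-perfect outcome: (T, R) with payoffs (7, 11).
Now find the simultaneous Nash equilibrium.
Player 1's best replies: L→M; C→B; R→T.
Player 2's best replies: T→C; M→L; B→R.
Only (M, L) has each player best-responding; Nash payoffs (9, 5).
Sequential outcome (T, R) differs from the Nash profile (M, L).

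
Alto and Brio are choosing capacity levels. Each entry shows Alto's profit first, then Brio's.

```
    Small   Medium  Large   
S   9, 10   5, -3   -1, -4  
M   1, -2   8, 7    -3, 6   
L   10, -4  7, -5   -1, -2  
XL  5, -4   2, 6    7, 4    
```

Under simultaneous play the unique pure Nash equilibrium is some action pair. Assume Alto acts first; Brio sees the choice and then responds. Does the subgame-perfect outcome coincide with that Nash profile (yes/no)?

no

Backward induction with Alto moving first.
- S: Brio compares 10, -3, -4 and picks Small; Alto would get 9.
- M: Brio compares -2, 7, 6 and picks Medium; Alto would get 8.
- L: Brio compares -4, -5, -2 and picks Large; Alto would get -1.
- XL: Brio compares -4, 6, 4 and picks Medium; Alto would get 2.
Maximizing over 9, 8, -1, 2, Alto chooses S. Subgame-perfect outcome: (S, Small) with payoffs (9, 10).
For the simultaneous game, intersect best replies.
Alto's best replies: Small→L; Medium→M; Large→XL.
Brio's best replies: S→Small; M→Medium; L→Large; XL→Medium.
Only (M, Medium) has each player best-responding; Nash payoffs (8, 7).
Sequential outcome (S, Small) differs from the Nash profile (M, Medium).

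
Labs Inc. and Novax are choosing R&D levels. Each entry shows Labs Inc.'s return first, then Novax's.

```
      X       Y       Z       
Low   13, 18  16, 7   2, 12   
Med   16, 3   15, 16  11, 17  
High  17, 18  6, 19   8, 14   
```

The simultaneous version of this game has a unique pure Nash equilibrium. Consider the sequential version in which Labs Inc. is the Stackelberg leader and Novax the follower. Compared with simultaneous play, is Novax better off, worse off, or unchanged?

better off

Novax best-responds to each possible Labs Inc. move:
- Low: BR = X, leader payoff 13.
- Med: BR = Z, leader payoff 11.
- High: BR = Y, leader payoff 6.
Labs Inc.'s induced payoffs are 13, 11, 6, so Labs Inc. commits to Low. Subgame-perfect outcome: (Low, X) with payoffs (13, 18).
Now find the simultaneous Nash equilibrium.
Labs Inc.'s best replies: X→High; Y→Low; Z→Med.
Novax's best replies: Low→X; Med→Z; High→Y.
Only (Med, Z) has each player best-responding; Nash payoffs (11, 17).
Novax earns 18 sequentially versus 17 at the Nash outcome: better off.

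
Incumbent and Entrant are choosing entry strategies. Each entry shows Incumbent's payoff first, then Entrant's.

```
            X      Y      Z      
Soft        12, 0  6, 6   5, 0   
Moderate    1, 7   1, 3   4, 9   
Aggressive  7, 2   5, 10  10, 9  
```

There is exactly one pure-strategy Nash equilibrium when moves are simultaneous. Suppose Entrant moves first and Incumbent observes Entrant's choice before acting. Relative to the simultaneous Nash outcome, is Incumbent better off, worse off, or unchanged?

Incumbent best-responds to each possible Entrant move:
- X → Incumbent plays Soft (best of 12, 1, 7); Entrant gets 0.
- Y → Incumbent plays Soft (best of 6, 1, 5); Entrant gets 6.
- Z → Incumbent plays Aggressive (best of 5, 4, 10); Entrant gets 9.
Entrant's induced payoffs are 0, 6, 9, so Entrant commits to Z. Subgame-perfect outcome: (Aggressive, Z) with payoffs (10, 9).
For the simultaneous game, intersect best replies.
Incumbent's best replies: X→Soft; Y→Soft; Z→Aggressive.
Entrant's best replies: Soft→Y; Moderate→Z; Aggressive→Y.
Only (Soft, Y) has each player best-responding; Nash payoffs (6, 6).
Incumbent earns 10 sequentially versus 6 at the Nash outcome: better off.

better off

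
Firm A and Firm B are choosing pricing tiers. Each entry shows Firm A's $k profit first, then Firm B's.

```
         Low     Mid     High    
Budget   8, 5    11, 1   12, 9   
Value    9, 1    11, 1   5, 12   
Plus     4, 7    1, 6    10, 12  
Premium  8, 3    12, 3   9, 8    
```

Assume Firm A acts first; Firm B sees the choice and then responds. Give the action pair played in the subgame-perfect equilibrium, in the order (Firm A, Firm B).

(Budget, High)

Backward induction with Firm A moving first.
- Budget: BR = High, leader payoff 12.
- Value: BR = High, leader payoff 5.
- Plus: BR = High, leader payoff 10.
- Premium: BR = High, leader payoff 9.
Firm A's induced payoffs are 12, 5, 10, 9, so Firm A commits to Budget. Subgame-perfect outcome: (Budget, High) with payoffs (12, 9).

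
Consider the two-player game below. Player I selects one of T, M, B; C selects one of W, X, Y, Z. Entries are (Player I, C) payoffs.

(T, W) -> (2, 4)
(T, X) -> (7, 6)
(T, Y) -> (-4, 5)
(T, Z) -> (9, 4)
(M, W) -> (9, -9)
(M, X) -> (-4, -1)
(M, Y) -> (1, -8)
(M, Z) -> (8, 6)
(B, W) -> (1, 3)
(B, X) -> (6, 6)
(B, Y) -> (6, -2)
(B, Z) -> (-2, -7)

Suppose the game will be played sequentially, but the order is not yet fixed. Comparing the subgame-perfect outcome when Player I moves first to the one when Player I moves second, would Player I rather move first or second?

If Player I leads: C's best replies are T→X, M→Z, B→X; Player I's induced payoffs 7, 8, 6; outcome (M, Z), payoffs (8, 6).
If C leads: Player I's best replies are W→M, X→T, Y→B, Z→T; C's induced payoffs -9, 6, -2, 4; outcome (T, X), payoffs (7, 6).
Player I gets 8 moving first and 7 moving second, so Player I prefers to move first.

first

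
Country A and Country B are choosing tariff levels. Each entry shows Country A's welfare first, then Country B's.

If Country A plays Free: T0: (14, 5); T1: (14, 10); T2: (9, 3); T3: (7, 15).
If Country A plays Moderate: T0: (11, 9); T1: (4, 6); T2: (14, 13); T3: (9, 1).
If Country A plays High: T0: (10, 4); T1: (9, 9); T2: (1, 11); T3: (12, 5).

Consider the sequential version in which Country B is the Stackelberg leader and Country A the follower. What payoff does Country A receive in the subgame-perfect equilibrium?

14

Backward induction with Country B moving first.
- T0: Country A compares 14, 11, 10 and picks Free; Country B would get 5.
- T1: Country A compares 14, 4, 9 and picks Free; Country B would get 10.
- T2: Country A compares 9, 14, 1 and picks Moderate; Country B would get 13.
- T3: Country A compares 7, 9, 12 and picks High; Country B would get 5.
Country B's induced payoffs are 5, 10, 13, 5, so Country B commits to T2. Subgame-perfect outcome: (Moderate, T2) with payoffs (14, 13).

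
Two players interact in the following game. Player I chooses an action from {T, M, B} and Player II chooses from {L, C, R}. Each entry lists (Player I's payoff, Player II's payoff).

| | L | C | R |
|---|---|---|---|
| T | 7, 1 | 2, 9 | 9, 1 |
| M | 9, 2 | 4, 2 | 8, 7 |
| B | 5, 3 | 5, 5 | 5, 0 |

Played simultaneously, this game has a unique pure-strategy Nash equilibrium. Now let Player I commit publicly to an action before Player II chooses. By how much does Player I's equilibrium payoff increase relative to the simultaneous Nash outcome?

3

Solve by backward induction (Player I leads).
- T → Player II plays C (best of 1, 9, 1); Player I gets 2.
- M → Player II plays R (best of 2, 2, 7); Player I gets 8.
- B → Player II plays C (best of 3, 5, 0); Player I gets 5.
Maximizing over 2, 8, 5, Player I chooses M. Subgame-perfect outcome: (M, R) with payoffs (8, 7).
Under simultaneous play:
Player I's best replies: L→M; C→B; R→T.
Player II's best replies: T→C; M→R; B→C.
Only (B, C) has each player best-responding; Nash payoffs (5, 5).
Player I's commitment gain: 8 − 5 = 3.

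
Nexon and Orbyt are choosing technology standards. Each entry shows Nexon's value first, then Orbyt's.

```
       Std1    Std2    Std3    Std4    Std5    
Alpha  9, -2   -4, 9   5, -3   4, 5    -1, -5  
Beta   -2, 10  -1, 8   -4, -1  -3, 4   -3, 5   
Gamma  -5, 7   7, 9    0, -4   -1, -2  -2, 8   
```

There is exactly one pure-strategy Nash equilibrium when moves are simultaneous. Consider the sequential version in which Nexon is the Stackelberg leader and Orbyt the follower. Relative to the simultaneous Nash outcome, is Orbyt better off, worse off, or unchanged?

Solve by backward induction (Nexon leads).
- Alpha: BR = Std2, leader payoff -4.
- Beta: BR = Std1, leader payoff -2.
- Gamma: BR = Std2, leader payoff 7.
Among -4, -2, 7, the best is 7 at Gamma. Subgame-perfect outcome: (Gamma, Std2) with payoffs (7, 9).
Now find the simultaneous Nash equilibrium.
Nexon's best replies: Std1→Alpha; Std2→Gamma; Std3→Alpha; Std4→Alpha; Std5→Alpha.
Orbyt's best replies: Alpha→Std2; Beta→Std1; Gamma→Std2.
The unique mutual best reply is (Gamma, Std2), giving (7, 9).
Orbyt earns 9 sequentially versus 9 at the Nash outcome: unchanged.

unchanged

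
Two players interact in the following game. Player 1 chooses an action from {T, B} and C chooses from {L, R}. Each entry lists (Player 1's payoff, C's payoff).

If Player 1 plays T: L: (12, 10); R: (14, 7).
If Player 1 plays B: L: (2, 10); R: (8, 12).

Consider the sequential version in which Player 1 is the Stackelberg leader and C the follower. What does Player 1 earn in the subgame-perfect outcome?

12

C best-responds to each possible Player 1 move:
- T: BR = L, leader payoff 12.
- B: BR = R, leader payoff 8.
Maximizing over 12, 8, Player 1 chooses T. Subgame-perfect outcome: (T, L) with payoffs (12, 10).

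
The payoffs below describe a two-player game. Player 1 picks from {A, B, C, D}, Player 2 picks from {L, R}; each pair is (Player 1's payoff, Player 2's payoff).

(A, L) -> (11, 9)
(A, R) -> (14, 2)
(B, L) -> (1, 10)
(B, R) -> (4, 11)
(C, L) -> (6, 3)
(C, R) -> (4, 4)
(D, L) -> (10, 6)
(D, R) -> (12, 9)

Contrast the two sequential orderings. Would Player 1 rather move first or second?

first

If Player 1 leads: Player 2's best replies are A→L, B→R, C→R, D→R; Player 1's induced payoffs 11, 4, 4, 12; outcome (D, R), payoffs (12, 9).
If Player 2 leads: Player 1's best replies are L→A, R→A; Player 2's induced payoffs 9, 2; outcome (A, L), payoffs (11, 9).
Player 1 gets 12 moving first and 11 moving second, so Player 1 prefers to move first.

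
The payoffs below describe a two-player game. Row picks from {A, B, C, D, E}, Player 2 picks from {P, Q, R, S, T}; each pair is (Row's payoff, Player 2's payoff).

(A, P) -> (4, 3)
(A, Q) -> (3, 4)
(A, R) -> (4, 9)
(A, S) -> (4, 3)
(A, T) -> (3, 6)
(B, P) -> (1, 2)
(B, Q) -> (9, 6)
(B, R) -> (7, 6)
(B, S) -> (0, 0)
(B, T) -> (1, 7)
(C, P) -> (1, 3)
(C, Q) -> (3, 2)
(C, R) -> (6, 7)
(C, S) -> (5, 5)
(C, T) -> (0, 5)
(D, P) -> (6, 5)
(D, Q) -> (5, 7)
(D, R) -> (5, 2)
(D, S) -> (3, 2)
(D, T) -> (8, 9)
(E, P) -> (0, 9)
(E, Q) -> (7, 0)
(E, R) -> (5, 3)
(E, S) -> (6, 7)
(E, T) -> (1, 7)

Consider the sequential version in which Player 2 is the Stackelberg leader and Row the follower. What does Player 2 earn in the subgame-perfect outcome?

Row best-responds to each possible Player 2 move:
- P → Row plays D (best of 4, 1, 1, 6, 0); Player 2 gets 5.
- Q → Row plays B (best of 3, 9, 3, 5, 7); Player 2 gets 6.
- R → Row plays B (best of 4, 7, 6, 5, 5); Player 2 gets 6.
- S → Row plays E (best of 4, 0, 5, 3, 6); Player 2 gets 7.
- T → Row plays D (best of 3, 1, 0, 8, 1); Player 2 gets 9.
Maximizing over 5, 6, 6, 7, 9, Player 2 chooses T. Subgame-perfect outcome: (D, T) with payoffs (8, 9).

9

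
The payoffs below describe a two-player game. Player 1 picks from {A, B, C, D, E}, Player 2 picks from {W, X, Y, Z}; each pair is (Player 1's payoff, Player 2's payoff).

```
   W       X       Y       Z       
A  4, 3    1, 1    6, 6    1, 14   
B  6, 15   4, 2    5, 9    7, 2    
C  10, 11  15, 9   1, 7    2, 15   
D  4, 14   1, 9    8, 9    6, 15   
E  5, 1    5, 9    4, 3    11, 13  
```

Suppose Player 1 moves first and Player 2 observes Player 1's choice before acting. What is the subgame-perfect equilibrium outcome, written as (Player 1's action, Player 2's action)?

Player 2 best-responds to each possible Player 1 move:
- A: BR = Z, leader payoff 1.
- B: BR = W, leader payoff 6.
- C: BR = Z, leader payoff 2.
- D: BR = Z, leader payoff 6.
- E: BR = Z, leader payoff 11.
Player 1's induced payoffs are 1, 6, 2, 6, 11, so Player 1 commits to E. Subgame-perfect outcome: (E, Z) with payoffs (11, 13).

(E, Z)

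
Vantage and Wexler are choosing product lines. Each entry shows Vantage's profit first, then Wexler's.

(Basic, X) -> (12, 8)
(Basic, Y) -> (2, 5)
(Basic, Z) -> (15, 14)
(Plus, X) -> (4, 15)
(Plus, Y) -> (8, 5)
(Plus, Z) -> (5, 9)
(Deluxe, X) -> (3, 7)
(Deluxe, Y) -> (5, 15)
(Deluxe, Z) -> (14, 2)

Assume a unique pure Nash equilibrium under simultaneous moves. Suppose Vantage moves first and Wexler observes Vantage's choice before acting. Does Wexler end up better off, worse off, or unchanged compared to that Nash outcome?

Work backward from Wexler's decision.
- Basic → Wexler plays Z (best of 8, 5, 14); Vantage gets 15.
- Plus → Wexler plays X (best of 15, 5, 9); Vantage gets 4.
- Deluxe → Wexler plays Y (best of 7, 15, 2); Vantage gets 5.
Among 15, 4, 5, the best is 15 at Basic. Subgame-perfect outcome: (Basic, Z) with payoffs (15, 14).
Now find the simultaneous Nash equilibrium.
Vantage's best replies: X→Basic; Y→Plus; Z→Basic.
Wexler's best replies: Basic→Z; Plus→X; Deluxe→Y.
The unique mutual best reply is (Basic, Z), giving (15, 14).
Wexler earns 14 sequentially versus 14 at the Nash outcome: unchanged.

unchanged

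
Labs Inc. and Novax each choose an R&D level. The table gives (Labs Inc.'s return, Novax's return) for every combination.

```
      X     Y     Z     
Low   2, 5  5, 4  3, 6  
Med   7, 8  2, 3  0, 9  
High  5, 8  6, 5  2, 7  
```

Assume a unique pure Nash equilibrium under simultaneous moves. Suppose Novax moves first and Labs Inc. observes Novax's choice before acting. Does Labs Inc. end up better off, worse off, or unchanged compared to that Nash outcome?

Work backward from Labs Inc.'s decision.
- X: BR = Med, leader payoff 8.
- Y: BR = High, leader payoff 5.
- Z: BR = Low, leader payoff 6.
Among 8, 5, 6, the best is 8 at X. Subgame-perfect outcome: (Med, X) with payoffs (7, 8).
Under simultaneous play:
Labs Inc.'s best replies: X→Med; Y→High; Z→Low.
Novax's best replies: Low→Z; Med→Z; High→X.
Only (Low, Z) has each player best-responding; Nash payoffs (3, 6).
Labs Inc. earns 7 sequentially versus 3 at the Nash outcome: better off.

better off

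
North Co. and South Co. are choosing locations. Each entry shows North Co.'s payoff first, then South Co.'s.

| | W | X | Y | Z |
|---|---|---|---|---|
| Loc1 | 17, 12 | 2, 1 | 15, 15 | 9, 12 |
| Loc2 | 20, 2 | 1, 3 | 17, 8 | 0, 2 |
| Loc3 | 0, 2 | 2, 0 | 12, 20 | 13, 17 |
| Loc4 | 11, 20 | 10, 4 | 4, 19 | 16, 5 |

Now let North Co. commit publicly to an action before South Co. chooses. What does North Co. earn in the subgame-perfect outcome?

South Co. best-responds to each possible North Co. move:
- Loc1: South Co. compares 12, 1, 15, 12 and picks Y; North Co. would get 15.
- Loc2: South Co. compares 2, 3, 8, 2 and picks Y; North Co. would get 17.
- Loc3: South Co. compares 2, 0, 20, 17 and picks Y; North Co. would get 12.
- Loc4: South Co. compares 20, 4, 19, 5 and picks W; North Co. would get 11.
Among 15, 17, 12, 11, the best is 17 at Loc2. Subgame-perfect outcome: (Loc2, Y) with payoffs (17, 8).

17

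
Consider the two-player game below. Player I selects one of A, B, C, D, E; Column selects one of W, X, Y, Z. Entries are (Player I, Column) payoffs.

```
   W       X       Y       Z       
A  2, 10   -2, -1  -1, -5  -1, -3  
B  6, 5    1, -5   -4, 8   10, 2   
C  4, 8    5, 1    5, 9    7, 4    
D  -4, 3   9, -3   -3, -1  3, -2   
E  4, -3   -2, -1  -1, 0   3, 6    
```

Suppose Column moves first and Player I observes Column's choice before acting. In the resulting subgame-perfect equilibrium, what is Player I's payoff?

5

Solve by backward induction (Column leads).
- W → Player I plays B (best of 2, 6, 4, -4, 4); Column gets 5.
- X → Player I plays D (best of -2, 1, 5, 9, -2); Column gets -3.
- Y → Player I plays C (best of -1, -4, 5, -3, -1); Column gets 9.
- Z → Player I plays B (best of -1, 10, 7, 3, 3); Column gets 2.
Among 5, -3, 9, 2, the best is 9 at Y. Subgame-perfect outcome: (C, Y) with payoffs (5, 9).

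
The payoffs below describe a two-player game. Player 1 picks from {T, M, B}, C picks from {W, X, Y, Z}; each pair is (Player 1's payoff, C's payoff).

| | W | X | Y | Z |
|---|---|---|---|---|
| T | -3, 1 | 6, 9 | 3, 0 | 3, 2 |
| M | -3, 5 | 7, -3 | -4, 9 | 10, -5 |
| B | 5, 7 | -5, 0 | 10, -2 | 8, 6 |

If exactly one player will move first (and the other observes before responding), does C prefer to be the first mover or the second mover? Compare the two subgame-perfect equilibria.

second

If Player 1 leads: C's best replies are T→X, M→Y, B→W; Player 1's induced payoffs 6, -4, 5; outcome (T, X), payoffs (6, 9).
If C leads: Player 1's best replies are W→B, X→M, Y→B, Z→M; C's induced payoffs 7, -3, -2, -5; outcome (B, W), payoffs (5, 7).
C gets 7 moving first and 9 moving second, so C prefers to move second.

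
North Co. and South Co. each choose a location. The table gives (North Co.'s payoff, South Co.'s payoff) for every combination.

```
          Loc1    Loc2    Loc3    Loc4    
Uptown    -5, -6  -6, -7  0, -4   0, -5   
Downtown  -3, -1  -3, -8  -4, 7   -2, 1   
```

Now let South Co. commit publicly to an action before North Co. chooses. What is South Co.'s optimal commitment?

Work backward from North Co.'s decision.
- Loc1 → North Co. plays Downtown (best of -5, -3); South Co. gets -1.
- Loc2 → North Co. plays Downtown (best of -6, -3); South Co. gets -8.
- Loc3 → North Co. plays Uptown (best of 0, -4); South Co. gets -4.
- Loc4 → North Co. plays Uptown (best of 0, -2); South Co. gets -5.
South Co.'s induced payoffs are -1, -8, -4, -5, so South Co. commits to Loc1. Subgame-perfect outcome: (Downtown, Loc1) with payoffs (-3, -1).

Loc1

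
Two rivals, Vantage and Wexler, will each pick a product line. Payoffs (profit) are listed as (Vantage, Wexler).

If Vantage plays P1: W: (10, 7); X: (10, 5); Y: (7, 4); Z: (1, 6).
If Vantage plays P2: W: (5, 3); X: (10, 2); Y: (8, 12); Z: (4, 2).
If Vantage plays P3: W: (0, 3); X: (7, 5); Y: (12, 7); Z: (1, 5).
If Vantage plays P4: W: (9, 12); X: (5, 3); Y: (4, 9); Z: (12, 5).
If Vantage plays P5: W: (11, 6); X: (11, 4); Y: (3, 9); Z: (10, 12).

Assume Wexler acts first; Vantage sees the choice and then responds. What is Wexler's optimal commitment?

Y

Solve by backward induction (Wexler leads).
- W: Vantage compares 10, 5, 0, 9, 11 and picks P5; Wexler would get 6.
- X: Vantage compares 10, 10, 7, 5, 11 and picks P5; Wexler would get 4.
- Y: Vantage compares 7, 8, 12, 4, 3 and picks P3; Wexler would get 7.
- Z: Vantage compares 1, 4, 1, 12, 10 and picks P4; Wexler would get 5.
Maximizing over 6, 4, 7, 5, Wexler chooses Y. Subgame-perfect outcome: (P3, Y) with payoffs (12, 7).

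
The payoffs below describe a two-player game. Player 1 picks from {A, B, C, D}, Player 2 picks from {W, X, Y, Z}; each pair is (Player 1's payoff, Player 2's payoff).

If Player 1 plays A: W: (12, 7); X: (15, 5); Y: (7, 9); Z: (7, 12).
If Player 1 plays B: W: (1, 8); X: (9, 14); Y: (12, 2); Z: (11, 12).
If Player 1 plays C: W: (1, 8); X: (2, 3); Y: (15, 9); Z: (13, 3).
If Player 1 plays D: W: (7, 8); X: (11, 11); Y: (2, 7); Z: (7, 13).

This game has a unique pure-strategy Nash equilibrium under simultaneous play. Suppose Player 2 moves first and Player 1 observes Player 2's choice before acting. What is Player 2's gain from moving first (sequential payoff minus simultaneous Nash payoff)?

0

Solve by backward induction (Player 2 leads).
- W → Player 1 plays A (best of 12, 1, 1, 7); Player 2 gets 7.
- X → Player 1 plays A (best of 15, 9, 2, 11); Player 2 gets 5.
- Y → Player 1 plays C (best of 7, 12, 15, 2); Player 2 gets 9.
- Z → Player 1 plays C (best of 7, 11, 13, 7); Player 2 gets 3.
Player 2's induced payoffs are 7, 5, 9, 3, so Player 2 commits to Y. Subgame-perfect outcome: (C, Y) with payoffs (15, 9).
Under simultaneous play:
Player 1's best replies: W→A; X→A; Y→C; Z→C.
Player 2's best replies: A→Z; B→X; C→Y; D→Z.
The unique mutual best reply is (C, Y), giving (15, 9).
Player 2's commitment gain: 9 − 9 = 0.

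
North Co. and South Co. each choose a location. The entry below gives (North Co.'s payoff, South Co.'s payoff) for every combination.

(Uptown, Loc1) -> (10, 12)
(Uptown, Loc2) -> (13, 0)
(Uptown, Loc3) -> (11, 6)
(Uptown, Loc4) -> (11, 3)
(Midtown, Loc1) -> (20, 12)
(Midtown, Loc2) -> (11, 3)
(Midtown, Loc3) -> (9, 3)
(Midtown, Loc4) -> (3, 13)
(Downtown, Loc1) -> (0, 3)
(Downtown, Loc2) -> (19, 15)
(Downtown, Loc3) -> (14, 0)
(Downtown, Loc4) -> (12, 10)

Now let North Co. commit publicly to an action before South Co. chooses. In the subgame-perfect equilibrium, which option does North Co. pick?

Downtown

Solve by backward induction (North Co. leads).
- Uptown: BR = Loc1, leader payoff 10.
- Midtown: BR = Loc4, leader payoff 3.
- Downtown: BR = Loc2, leader payoff 19.
North Co.'s induced payoffs are 10, 3, 19, so North Co. commits to Downtown. Subgame-perfect outcome: (Downtown, Loc2) with payoffs (19, 15).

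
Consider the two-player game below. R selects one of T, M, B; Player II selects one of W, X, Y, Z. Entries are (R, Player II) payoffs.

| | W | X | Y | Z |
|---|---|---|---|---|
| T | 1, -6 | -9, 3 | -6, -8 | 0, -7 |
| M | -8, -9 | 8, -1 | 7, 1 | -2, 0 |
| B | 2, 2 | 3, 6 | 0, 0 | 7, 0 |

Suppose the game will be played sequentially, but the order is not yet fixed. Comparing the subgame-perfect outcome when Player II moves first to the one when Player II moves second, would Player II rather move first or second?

If R leads: Player II's best replies are T→X, M→Y, B→X; R's induced payoffs -9, 7, 3; outcome (M, Y), payoffs (7, 1).
If Player II leads: R's best replies are W→B, X→M, Y→M, Z→B; Player II's induced payoffs 2, -1, 1, 0; outcome (B, W), payoffs (2, 2).
Player II gets 2 moving first and 1 moving second, so Player II prefers to move first.

first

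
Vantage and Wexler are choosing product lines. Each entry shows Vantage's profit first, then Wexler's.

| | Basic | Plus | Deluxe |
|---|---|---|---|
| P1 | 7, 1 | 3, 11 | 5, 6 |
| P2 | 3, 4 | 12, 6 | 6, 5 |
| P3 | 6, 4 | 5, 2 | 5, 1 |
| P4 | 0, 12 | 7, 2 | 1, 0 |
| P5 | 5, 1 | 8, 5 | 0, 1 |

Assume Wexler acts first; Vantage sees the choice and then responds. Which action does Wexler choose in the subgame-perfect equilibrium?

Plus

Backward induction with Wexler moving first.
- Basic: Vantage compares 7, 3, 6, 0, 5 and picks P1; Wexler would get 1.
- Plus: Vantage compares 3, 12, 5, 7, 8 and picks P2; Wexler would get 6.
- Deluxe: Vantage compares 5, 6, 5, 1, 0 and picks P2; Wexler would get 5.
Maximizing over 1, 6, 5, Wexler chooses Plus. Subgame-perfect outcome: (P2, Plus) with payoffs (12, 6).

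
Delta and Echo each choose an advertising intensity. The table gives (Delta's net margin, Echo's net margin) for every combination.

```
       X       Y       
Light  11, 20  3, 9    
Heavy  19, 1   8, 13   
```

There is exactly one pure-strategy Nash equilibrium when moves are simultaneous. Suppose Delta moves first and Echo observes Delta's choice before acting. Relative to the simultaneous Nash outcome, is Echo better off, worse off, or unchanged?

Work backward from Echo's decision.
- Light: Echo compares 20, 9 and picks X; Delta would get 11.
- Heavy: Echo compares 1, 13 and picks Y; Delta would get 8.
Delta's induced payoffs are 11, 8, so Delta commits to Light. Subgame-perfect outcome: (Light, X) with payoffs (11, 20).
For the simultaneous game, intersect best replies.
Delta's best replies: X→Heavy; Y→Heavy.
Echo's best replies: Light→X; Heavy→Y.
The unique mutual best reply is (Heavy, Y), giving (8, 13).
Echo earns 20 sequentially versus 13 at the Nash outcome: better off.

better off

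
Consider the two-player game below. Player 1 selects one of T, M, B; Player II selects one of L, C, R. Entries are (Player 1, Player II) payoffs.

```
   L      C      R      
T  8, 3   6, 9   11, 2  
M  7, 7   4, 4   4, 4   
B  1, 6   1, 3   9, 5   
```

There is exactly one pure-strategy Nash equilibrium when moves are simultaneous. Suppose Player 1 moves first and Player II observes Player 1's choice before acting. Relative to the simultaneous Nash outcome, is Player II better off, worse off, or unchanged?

Work backward from Player II's decision.
- T: BR = C, leader payoff 6.
- M: BR = L, leader payoff 7.
- B: BR = L, leader payoff 1.
Maximizing over 6, 7, 1, Player 1 chooses M. Subgame-perfect outcome: (M, L) with payoffs (7, 7).
For the simultaneous game, intersect best replies.
Player 1's best replies: L→T; C→T; R→T.
Player II's best replies: T→C; M→L; B→L.
The unique mutual best reply is (T, C), giving (6, 9).
Player II earns 7 sequentially versus 9 at the Nash outcome: worse off.

worse off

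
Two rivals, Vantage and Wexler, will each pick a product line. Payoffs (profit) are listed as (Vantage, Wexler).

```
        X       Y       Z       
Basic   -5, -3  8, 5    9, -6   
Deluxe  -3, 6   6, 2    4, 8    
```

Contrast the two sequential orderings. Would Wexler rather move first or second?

If Vantage leads: Wexler's best replies are Basic→Y, Deluxe→Z; Vantage's induced payoffs 8, 4; outcome (Basic, Y), payoffs (8, 5).
If Wexler leads: Vantage's best replies are X→Deluxe, Y→Basic, Z→Basic; Wexler's induced payoffs 6, 5, -6; outcome (Deluxe, X), payoffs (-3, 6).
Wexler gets 6 moving first and 5 moving second, so Wexler prefers to move first.

first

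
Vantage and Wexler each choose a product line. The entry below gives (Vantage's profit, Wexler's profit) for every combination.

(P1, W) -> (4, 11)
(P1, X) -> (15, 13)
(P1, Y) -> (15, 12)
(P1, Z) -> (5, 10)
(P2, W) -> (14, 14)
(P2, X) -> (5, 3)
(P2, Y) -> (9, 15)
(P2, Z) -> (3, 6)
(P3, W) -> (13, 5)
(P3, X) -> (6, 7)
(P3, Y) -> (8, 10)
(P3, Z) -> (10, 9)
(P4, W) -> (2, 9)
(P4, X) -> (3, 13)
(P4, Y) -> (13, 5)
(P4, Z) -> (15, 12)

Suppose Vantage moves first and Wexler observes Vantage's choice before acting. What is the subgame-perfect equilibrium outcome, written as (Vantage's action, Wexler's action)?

(P1, X)

Work backward from Wexler's decision.
- P1: BR = X, leader payoff 15.
- P2: BR = Y, leader payoff 9.
- P3: BR = Y, leader payoff 8.
- P4: BR = X, leader payoff 3.
Vantage's induced payoffs are 15, 9, 8, 3, so Vantage commits to P1. Subgame-perfect outcome: (P1, X) with payoffs (15, 13).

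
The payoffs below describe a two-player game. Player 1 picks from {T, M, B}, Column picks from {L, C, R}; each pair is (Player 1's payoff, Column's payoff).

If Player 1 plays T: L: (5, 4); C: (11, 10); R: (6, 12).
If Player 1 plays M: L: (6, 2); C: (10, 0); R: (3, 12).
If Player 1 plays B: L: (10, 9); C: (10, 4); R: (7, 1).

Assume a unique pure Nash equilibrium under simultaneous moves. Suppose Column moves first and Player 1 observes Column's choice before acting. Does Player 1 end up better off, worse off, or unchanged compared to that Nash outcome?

Backward induction with Column moving first.
- L: BR = B, leader payoff 9.
- C: BR = T, leader payoff 10.
- R: BR = B, leader payoff 1.
Among 9, 10, 1, the best is 10 at C. Subgame-perfect outcome: (T, C) with payoffs (11, 10).
Under simultaneous play:
Player 1's best replies: L→B; C→T; R→B.
Column's best replies: T→R; M→R; B→L.
Only (B, L) has each player best-responding; Nash payoffs (10, 9).
Player 1 earns 11 sequentially versus 10 at the Nash outcome: better off.

better off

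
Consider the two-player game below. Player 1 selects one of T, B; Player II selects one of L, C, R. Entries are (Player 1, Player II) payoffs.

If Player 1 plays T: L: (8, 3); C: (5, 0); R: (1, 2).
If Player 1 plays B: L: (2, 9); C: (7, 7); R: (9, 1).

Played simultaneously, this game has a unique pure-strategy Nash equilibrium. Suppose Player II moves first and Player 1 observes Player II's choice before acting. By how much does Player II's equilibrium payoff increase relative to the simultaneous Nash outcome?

Work backward from Player 1's decision.
- L: BR = T, leader payoff 3.
- C: BR = B, leader payoff 7.
- R: BR = B, leader payoff 1.
Maximizing over 3, 7, 1, Player II chooses C. Subgame-perfect outcome: (B, C) with payoffs (7, 7).
Under simultaneous play:
Player 1's best replies: L→T; C→B; R→B.
Player II's best replies: T→L; B→L.
Only (T, L) has each player best-responding; Nash payoffs (8, 3).
Player II's commitment gain: 7 − 3 = 4.

4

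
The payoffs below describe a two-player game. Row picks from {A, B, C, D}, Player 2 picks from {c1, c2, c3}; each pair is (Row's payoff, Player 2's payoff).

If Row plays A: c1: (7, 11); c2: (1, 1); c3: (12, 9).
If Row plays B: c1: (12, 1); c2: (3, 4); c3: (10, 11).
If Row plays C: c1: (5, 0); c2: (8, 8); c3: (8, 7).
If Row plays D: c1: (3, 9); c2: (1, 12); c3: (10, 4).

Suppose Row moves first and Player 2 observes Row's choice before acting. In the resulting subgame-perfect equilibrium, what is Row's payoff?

10

Backward induction with Row moving first.
- A: BR = c1, leader payoff 7.
- B: BR = c3, leader payoff 10.
- C: BR = c2, leader payoff 8.
- D: BR = c2, leader payoff 1.
Maximizing over 7, 10, 8, 1, Row chooses B. Subgame-perfect outcome: (B, c3) with payoffs (10, 11).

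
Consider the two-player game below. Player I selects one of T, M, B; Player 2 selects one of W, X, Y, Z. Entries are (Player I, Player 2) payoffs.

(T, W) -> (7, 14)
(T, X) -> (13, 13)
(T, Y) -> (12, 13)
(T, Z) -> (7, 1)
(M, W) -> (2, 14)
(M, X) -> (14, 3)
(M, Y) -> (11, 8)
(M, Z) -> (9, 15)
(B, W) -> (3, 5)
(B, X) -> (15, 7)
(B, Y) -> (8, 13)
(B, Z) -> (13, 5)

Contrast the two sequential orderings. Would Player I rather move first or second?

If Player I leads: Player 2's best replies are T→W, M→Z, B→Y; Player I's induced payoffs 7, 9, 8; outcome (M, Z), payoffs (9, 15).
If Player 2 leads: Player I's best replies are W→T, X→B, Y→T, Z→B; Player 2's induced payoffs 14, 7, 13, 5; outcome (T, W), payoffs (7, 14).
Player I gets 9 moving first and 7 moving second, so Player I prefers to move first.

first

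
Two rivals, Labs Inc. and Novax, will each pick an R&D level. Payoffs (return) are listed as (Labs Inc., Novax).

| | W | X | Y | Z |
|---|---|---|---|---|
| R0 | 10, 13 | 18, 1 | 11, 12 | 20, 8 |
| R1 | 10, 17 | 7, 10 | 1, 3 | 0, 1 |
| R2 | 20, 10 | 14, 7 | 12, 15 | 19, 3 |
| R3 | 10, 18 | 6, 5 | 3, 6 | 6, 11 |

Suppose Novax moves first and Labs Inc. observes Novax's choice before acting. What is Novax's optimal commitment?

Work backward from Labs Inc.'s decision.
- W → Labs Inc. plays R2 (best of 10, 10, 20, 10); Novax gets 10.
- X → Labs Inc. plays R0 (best of 18, 7, 14, 6); Novax gets 1.
- Y → Labs Inc. plays R2 (best of 11, 1, 12, 3); Novax gets 15.
- Z → Labs Inc. plays R0 (best of 20, 0, 19, 6); Novax gets 8.
Among 10, 1, 15, 8, the best is 15 at Y. Subgame-perfect outcome: (R2, Y) with payoffs (12, 15).

Y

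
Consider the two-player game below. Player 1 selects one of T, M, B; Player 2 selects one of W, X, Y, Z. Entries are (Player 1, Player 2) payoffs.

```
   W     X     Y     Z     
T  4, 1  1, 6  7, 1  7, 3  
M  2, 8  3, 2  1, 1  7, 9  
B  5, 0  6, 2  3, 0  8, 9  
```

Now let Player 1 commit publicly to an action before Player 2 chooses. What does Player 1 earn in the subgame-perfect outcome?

Work backward from Player 2's decision.
- T → Player 2 plays X (best of 1, 6, 1, 3); Player 1 gets 1.
- M → Player 2 plays Z (best of 8, 2, 1, 9); Player 1 gets 7.
- B → Player 2 plays Z (best of 0, 2, 0, 9); Player 1 gets 8.
Maximizing over 1, 7, 8, Player 1 chooses B. Subgame-perfect outcome: (B, Z) with payoffs (8, 9).

8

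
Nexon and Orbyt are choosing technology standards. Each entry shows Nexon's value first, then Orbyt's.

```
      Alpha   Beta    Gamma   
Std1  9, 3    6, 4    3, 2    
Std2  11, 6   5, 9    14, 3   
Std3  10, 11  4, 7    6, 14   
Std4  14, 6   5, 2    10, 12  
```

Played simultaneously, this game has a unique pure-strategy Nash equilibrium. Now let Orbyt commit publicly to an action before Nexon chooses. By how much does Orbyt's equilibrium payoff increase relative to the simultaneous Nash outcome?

2

Work backward from Nexon's decision.
- Alpha: BR = Std4, leader payoff 6.
- Beta: BR = Std1, leader payoff 4.
- Gamma: BR = Std2, leader payoff 3.
Orbyt's induced payoffs are 6, 4, 3, so Orbyt commits to Alpha. Subgame-perfect outcome: (Std4, Alpha) with payoffs (14, 6).
Now find the simultaneous Nash equilibrium.
Nexon's best replies: Alpha→Std4; Beta→Std1; Gamma→Std2.
Orbyt's best replies: Std1→Beta; Std2→Beta; Std3→Gamma; Std4→Gamma.
The unique mutual best reply is (Std1, Beta), giving (6, 4).
Orbyt's commitment gain: 6 − 4 = 2.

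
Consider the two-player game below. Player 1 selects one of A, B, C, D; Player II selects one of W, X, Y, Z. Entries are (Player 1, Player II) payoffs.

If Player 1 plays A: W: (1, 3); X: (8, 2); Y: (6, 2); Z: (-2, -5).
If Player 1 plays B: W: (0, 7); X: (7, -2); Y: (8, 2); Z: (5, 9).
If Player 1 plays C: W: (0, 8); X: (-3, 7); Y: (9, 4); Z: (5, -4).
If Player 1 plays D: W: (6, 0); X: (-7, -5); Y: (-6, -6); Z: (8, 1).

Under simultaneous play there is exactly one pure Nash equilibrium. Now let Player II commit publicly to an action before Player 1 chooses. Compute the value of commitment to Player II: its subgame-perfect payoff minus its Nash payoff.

3

Work backward from Player 1's decision.
- W: BR = D, leader payoff 0.
- X: BR = A, leader payoff 2.
- Y: BR = C, leader payoff 4.
- Z: BR = D, leader payoff 1.
Among 0, 2, 4, 1, the best is 4 at Y. Subgame-perfect outcome: (C, Y) with payoffs (9, 4).
Now find the simultaneous Nash equilibrium.
Player 1's best replies: W→D; X→A; Y→C; Z→D.
Player II's best replies: A→W; B→Z; C→W; D→Z.
The unique mutual best reply is (D, Z), giving (8, 1).
Player II's commitment gain: 4 − 1 = 3.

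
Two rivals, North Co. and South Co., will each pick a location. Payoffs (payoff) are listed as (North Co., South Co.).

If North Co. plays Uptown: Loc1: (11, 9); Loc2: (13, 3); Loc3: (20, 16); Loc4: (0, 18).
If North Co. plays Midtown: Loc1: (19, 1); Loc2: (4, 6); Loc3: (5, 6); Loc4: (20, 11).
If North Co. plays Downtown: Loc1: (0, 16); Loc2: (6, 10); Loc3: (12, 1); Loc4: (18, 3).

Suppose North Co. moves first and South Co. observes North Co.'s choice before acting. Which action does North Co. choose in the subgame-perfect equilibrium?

Midtown

Backward induction with North Co. moving first.
- Uptown: South Co. compares 9, 3, 16, 18 and picks Loc4; North Co. would get 0.
- Midtown: South Co. compares 1, 6, 6, 11 and picks Loc4; North Co. would get 20.
- Downtown: South Co. compares 16, 10, 1, 3 and picks Loc1; North Co. would get 0.
North Co.'s induced payoffs are 0, 20, 0, so North Co. commits to Midtown. Subgame-perfect outcome: (Midtown, Loc4) with payoffs (20, 11).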